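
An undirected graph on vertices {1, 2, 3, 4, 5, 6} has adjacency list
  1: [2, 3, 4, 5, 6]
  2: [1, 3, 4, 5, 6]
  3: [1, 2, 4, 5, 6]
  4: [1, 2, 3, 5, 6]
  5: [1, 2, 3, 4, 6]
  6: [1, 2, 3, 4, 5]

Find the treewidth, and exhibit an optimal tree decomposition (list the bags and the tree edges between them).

A single bag containing all 6 vertices is trivially a valid decomposition of width 5. For the lower bound, the 6 vertices {1, 2, 3, 4, 5, 6} are pairwise adjacent, and any tree decomposition puts a clique entirely inside one bag — forcing width ≥ 5. Therefore the treewidth is 5.

Treewidth 5.
One such decomposition:
Bags: B1 = {1, 2, 3, 4, 5, 6}
Tree: (single bag)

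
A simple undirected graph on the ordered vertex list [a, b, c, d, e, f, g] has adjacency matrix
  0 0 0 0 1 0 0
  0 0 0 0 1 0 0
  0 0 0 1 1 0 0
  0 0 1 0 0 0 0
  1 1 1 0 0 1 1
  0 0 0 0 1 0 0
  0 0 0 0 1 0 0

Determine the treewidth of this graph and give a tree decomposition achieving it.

Treewidth 1.
Bags: B1 = {c, e}  B2 = {e, f}  B3 = {b, e}  B4 = {e, g}  B5 = {c, d}  B6 = {a, e}
Tree: B1–B2, B1–B3, B1–B4, B1–B5, B1–B6

The largest bag has 2 vertices, giving width 1; this decomposition certifies tw(G) ≤ 1. Since G has at least one edge (e.g. c–e), it is not an edgeless graph, so tw(G) ≥ 1. Combining the bounds, tw(G) = 1.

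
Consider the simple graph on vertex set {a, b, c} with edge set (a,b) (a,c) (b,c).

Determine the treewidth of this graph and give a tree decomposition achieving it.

A single bag containing all 3 vertices is trivially a valid decomposition of width 2. Conversely, {a, b, c} is a clique of size 3, and the vertices of any clique must share a bag in every tree decomposition; so some bag has ≥ 3 vertices and tw(G) ≥ 2. Therefore the treewidth is 2.

Treewidth 2.
One optimal decomposition is:
Bags: B1 = {a, b, c}
Tree: (single bag)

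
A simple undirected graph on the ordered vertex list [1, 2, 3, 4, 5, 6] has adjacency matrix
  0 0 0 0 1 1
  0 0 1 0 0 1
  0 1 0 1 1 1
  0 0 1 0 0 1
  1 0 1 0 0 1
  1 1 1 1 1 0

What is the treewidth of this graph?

2

A width-2 tree decomposition is:
Bags: B1 = {3, 5, 6}  B2 = {3, 4, 6}  B3 = {1, 5, 6}  B4 = {2, 3, 6}
Tree: B1–B2, B1–B3, B1–B4
Every bag has size at most 3, so the width is 3 − 1 = 2 and tw(G) ≤ 2. For the lower bound, the 3 vertices {1, 5, 6} are pairwise adjacent, and any tree decomposition puts a clique entirely inside one bag — forcing width ≥ 2. The upper and lower bounds meet at 2, so that is the treewidth.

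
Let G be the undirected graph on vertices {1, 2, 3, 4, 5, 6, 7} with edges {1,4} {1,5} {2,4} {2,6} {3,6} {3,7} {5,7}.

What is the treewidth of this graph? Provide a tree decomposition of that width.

Treewidth 2.
Bags: B1 = {3, 6, 7}  B2 = {5, 6, 7}  B3 = {1, 5, 6}  B4 = {1, 4, 6}  B5 = {2, 4, 6}
Tree: B1–B2, B2–B3, B3–B4, B4–B5

Each bag holds 3 vertices, so the decomposition has width 2, which upper-bounds the treewidth. The edges 6–3–7–5–1–4–2–6 form a cycle, so G is not a tree and its treewidth is at least 2. Combining the bounds, tw(G) = 2.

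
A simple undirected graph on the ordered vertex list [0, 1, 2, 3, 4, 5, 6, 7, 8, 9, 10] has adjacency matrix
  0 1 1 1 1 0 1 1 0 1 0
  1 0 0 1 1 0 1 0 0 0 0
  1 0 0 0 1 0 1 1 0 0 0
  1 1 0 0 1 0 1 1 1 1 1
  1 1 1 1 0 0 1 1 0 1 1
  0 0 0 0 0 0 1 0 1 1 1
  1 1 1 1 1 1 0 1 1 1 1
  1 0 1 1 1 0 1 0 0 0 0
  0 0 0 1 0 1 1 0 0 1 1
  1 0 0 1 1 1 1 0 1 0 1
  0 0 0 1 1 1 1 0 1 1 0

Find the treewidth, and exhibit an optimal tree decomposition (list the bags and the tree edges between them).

Every bag has size at most 5, so the width is 5 − 1 = 4 and tw(G) ≤ 4. Conversely, {0, 2, 4, 6, 7} is a clique of size 5, and the vertices of any clique must share a bag in every tree decomposition; so some bag has ≥ 5 vertices and tw(G) ≥ 4. Hence tw(G) = 4 exactly.

Treewidth 4.
One optimal decomposition is:
Bags: B1 = {0, 2, 4, 6, 7}  B2 = {0, 3, 4, 6, 7}  B3 = {0, 1, 3, 4, 6}  B4 = {0, 3, 4, 6, 9}  B5 = {3, 4, 6, 9, 10}  B6 = {3, 6, 8, 9, 10}  B7 = {5, 6, 8, 9, 10}
Tree: B1–B2, B2–B3, B2–B4, B4–B5, B5–B6, B6–B7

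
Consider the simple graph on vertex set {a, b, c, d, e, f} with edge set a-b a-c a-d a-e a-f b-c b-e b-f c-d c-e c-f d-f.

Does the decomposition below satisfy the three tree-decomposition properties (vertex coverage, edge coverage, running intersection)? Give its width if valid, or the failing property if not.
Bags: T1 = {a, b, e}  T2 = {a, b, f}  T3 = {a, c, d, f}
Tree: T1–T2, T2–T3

A tree decomposition must satisfy three properties: every vertex lies in some bag; for every edge, both endpoints lie together in some bag; and for every vertex, the bags containing it form a connected subtree. Here edge (c,b) lies in no bag, so the decomposition is invalid.

No — edge (c,b) lies in no bag.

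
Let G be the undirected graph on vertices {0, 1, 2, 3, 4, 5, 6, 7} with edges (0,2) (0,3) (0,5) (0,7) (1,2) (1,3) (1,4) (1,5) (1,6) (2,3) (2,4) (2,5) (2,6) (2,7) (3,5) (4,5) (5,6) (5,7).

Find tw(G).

A width-3 tree decomposition is:
Bags: B1 = {1, 2, 3, 5}  B2 = {1, 2, 4, 5}  B3 = {0, 2, 3, 5}  B4 = {1, 2, 5, 6}  B5 = {0, 2, 5, 7}
Tree: B1–B2, B1–B3, B1–B4, B3–B5
Every bag has size at most 4, so the width is 4 − 1 = 3 and tw(G) ≤ 3. On the other hand G contains the 4-clique {0, 2, 3, 5}. A clique must lie in a single bag of any decomposition, so no decomposition can have width below 3. Therefore the treewidth is 3.

3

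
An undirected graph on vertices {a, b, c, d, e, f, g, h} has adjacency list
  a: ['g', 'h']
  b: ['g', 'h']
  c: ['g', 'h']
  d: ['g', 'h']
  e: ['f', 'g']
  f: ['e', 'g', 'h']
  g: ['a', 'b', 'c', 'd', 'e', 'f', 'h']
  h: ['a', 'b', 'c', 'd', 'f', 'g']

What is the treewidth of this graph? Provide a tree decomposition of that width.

Treewidth 2.
One optimal decomposition is:
Bags: B1 = {b, g, h}  B2 = {f, g, h}  B3 = {c, g, h}  B4 = {e, f, g}  B5 = {a, g, h}  B6 = {d, g, h}
Tree: B1–B2, B1–B3, B2–B4, B3–B5, B2–B6

The largest bag has 3 vertices, giving width 2; this decomposition certifies tw(G) ≤ 2. On the other hand G contains the 3-clique {e, f, g}. A clique must lie in a single bag of any decomposition, so no decomposition can have width below 2. Therefore the treewidth is 2.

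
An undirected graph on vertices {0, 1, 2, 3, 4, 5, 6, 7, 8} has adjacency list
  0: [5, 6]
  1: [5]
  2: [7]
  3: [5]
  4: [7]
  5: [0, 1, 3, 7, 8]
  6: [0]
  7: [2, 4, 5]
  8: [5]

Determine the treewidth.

A width-1 tree decomposition is:
Bags: B1 = {3, 5}  B2 = {5, 8}  B3 = {1, 5}  B4 = {5, 7}  B5 = {2, 7}  B6 = {0, 5}  B7 = {0, 6}  B8 = {4, 7}
Tree: B1–B2, B2–B3, B1–B4, B4–B5, B1–B6, B6–B7, B4–B8
Each bag holds 2 vertices, so the decomposition has width 1, which upper-bounds the treewidth. Since G has at least one edge (e.g. 5–3), it is not an edgeless graph, so tw(G) ≥ 1. The upper and lower bounds meet at 1, so that is the treewidth.

1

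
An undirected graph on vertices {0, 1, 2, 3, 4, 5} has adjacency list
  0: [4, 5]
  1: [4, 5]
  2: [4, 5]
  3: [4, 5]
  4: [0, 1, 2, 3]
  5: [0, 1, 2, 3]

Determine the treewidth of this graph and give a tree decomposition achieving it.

Treewidth 2.
One optimal decomposition is:
Bags: B1 = {2, 4, 5}  B2 = {0, 4, 5}  B3 = {1, 4, 5}  B4 = {3, 4, 5}
Tree: B1–B2, B2–B3, B3–B4

The largest bag has 3 vertices, giving width 2; this decomposition certifies tw(G) ≤ 2. Since 2–4–0–5–2 is a cycle in G, G is not acyclic. Forests are exactly the graphs of treewidth ≤ 1, so tw(G) ≥ 2. Hence tw(G) = 2 exactly.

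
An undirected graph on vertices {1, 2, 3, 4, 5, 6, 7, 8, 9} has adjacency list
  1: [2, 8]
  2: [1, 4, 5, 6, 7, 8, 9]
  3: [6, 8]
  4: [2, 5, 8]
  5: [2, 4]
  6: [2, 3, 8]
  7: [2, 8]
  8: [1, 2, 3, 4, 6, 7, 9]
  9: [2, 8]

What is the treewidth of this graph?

A width-2 tree decomposition is:
Bags: B1 = {1, 2, 8}  B2 = {2, 4, 8}  B3 = {2, 4, 5}  B4 = {2, 7, 8}  B5 = {2, 8, 9}  B6 = {2, 6, 8}  B7 = {3, 6, 8}
Tree: B1–B2, B2–B3, B1–B4, B1–B5, B5–B6, B6–B7
The largest bag has 3 vertices, giving width 2; this decomposition certifies tw(G) ≤ 2. For the lower bound, the 3 vertices {1, 2, 8} are pairwise adjacent, and any tree decomposition puts a clique entirely inside one bag — forcing width ≥ 2. Combining the bounds, tw(G) = 2.

2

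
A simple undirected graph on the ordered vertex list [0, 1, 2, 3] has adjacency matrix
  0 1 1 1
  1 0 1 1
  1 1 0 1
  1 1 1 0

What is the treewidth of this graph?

A width-3 tree decomposition is:
Bags: B1 = {0, 1, 2, 3}
Tree: (single bag)
A single bag containing all 4 vertices is trivially a valid decomposition of width 3. Conversely, {0, 1, 2, 3} is a clique of size 4, and the vertices of any clique must share a bag in every tree decomposition; so some bag has ≥ 4 vertices and tw(G) ≥ 3. Combining the bounds, tw(G) = 3.

3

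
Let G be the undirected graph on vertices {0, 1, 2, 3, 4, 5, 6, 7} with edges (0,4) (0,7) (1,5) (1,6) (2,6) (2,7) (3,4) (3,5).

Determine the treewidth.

A width-2 tree decomposition is:
Bags: B1 = {2, 6, 7}  B2 = {1, 6, 7}  B3 = {1, 5, 7}  B4 = {3, 5, 7}  B5 = {3, 4, 7}  B6 = {0, 4, 7}
Tree: B1–B2, B2–B3, B3–B4, B4–B5, B5–B6
Each bag holds 3 vertices, so the decomposition has width 2, which upper-bounds the treewidth. The edges 7–2–6–1–5–3–4–0–7 form a cycle, so G is not a tree and its treewidth is at least 2. The upper and lower bounds meet at 2, so that is the treewidth.

2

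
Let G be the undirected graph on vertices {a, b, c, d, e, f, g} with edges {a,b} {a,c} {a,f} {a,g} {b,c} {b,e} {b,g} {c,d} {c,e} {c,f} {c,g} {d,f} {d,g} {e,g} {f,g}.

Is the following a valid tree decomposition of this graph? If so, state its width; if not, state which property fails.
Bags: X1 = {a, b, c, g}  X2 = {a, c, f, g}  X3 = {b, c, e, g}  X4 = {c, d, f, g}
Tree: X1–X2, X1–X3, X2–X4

Yes; width 3.

Checking the three conditions: (i) the bags cover all of {a, b, c, d, e, f, g}; (ii) for each edge, some bag contains both endpoints; (iii) the bags containing any fixed vertex form a subtree. All hold, so the decomposition is valid with width 4 − 1 = 3.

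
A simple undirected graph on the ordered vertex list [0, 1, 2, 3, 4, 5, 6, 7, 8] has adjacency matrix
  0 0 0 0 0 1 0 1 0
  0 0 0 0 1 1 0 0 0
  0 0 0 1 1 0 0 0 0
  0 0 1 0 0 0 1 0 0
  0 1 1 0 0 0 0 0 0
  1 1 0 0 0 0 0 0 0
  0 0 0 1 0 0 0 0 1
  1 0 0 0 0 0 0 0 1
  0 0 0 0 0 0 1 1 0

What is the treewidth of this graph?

A width-2 tree decomposition is:
Bags: B1 = {1, 2, 4}  B2 = {1, 2, 3}  B3 = {1, 3, 6}  B4 = {1, 6, 8}  B5 = {1, 7, 8}  B6 = {0, 1, 7}  B7 = {0, 1, 5}
Tree: B1–B2, B2–B3, B3–B4, B4–B5, B5–B6, B6–B7
Each bag holds 3 vertices, so the decomposition has width 2, which upper-bounds the treewidth. The edges 1–4–2–3–6–8–7–0–5–1 form a cycle, so G is not a tree and its treewidth is at least 2. Therefore the treewidth is 2.

2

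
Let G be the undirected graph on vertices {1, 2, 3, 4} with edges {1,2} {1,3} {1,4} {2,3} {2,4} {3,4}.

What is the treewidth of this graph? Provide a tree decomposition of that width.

With just one bag of size 4, the width is 4 − 1 = 3, so tw(G) ≤ 3. Conversely, {1, 2, 3, 4} is a clique of size 4, and the vertices of any clique must share a bag in every tree decomposition; so some bag has ≥ 4 vertices and tw(G) ≥ 3. The upper and lower bounds meet at 3, so that is the treewidth.

Treewidth 3.
One such decomposition:
Bags: B1 = {1, 2, 3, 4}
Tree: (single bag)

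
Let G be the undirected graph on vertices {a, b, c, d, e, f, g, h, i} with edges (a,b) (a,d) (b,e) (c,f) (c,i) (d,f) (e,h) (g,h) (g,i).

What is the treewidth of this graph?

A width-2 tree decomposition is:
Bags: B1 = {b, e, h}  B2 = {a, b, h}  B3 = {a, d, h}  B4 = {d, f, h}  B5 = {c, f, h}  B6 = {c, h, i}  B7 = {g, h, i}
Tree: B1–B2, B2–B3, B3–B4, B4–B5, B5–B6, B6–B7
Each bag holds 3 vertices, so the decomposition has width 2, which upper-bounds the treewidth. For the lower bound, G contains the cycle h–e–b–a–d–f–c–i–g–h, so G is not a forest; only forests have treewidth ≤ 1, hence tw(G) ≥ 2. Hence tw(G) = 2 exactly.

2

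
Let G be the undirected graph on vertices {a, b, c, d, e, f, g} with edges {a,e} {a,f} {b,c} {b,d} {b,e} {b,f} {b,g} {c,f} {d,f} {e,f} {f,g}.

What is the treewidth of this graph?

2

A width-2 tree decomposition is:
Bags: B1 = {b, f, g}  B2 = {b, d, f}  B3 = {b, c, f}  B4 = {b, e, f}  B5 = {a, e, f}
Tree: B1–B2, B1–B3, B2–B4, B4–B5
The largest bag has 3 vertices, giving width 2; this decomposition certifies tw(G) ≤ 2. On the other hand G contains the 3-clique {a, e, f}. A clique must lie in a single bag of any decomposition, so no decomposition can have width below 2. The upper and lower bounds meet at 2, so that is the treewidth.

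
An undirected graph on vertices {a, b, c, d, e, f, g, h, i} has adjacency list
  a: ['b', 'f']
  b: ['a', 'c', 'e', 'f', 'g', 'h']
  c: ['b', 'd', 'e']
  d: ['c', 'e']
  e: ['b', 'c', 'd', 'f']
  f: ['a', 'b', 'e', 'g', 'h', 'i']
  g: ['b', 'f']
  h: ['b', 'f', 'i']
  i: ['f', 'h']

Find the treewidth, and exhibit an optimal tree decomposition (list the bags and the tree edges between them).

Each bag holds 3 vertices, so the decomposition has width 2, which upper-bounds the treewidth. Conversely, {c, d, e} is a clique of size 3, and the vertices of any clique must share a bag in every tree decomposition; so some bag has ≥ 3 vertices and tw(G) ≥ 2. The upper and lower bounds meet at 2, so that is the treewidth.

Treewidth 2.
One such decomposition:
Bags: B1 = {b, c, e}  B2 = {b, e, f}  B3 = {b, f, g}  B4 = {a, b, f}  B5 = {c, d, e}  B6 = {b, f, h}  B7 = {f, h, i}
Tree: B1–B2, B2–B3, B2–B4, B1–B5, B2–B6, B6–B7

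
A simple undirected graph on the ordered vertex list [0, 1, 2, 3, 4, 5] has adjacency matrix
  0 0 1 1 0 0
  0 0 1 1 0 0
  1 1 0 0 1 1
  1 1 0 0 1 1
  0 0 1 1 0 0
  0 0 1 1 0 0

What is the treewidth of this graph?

2

A width-2 tree decomposition is:
Bags: B1 = {1, 2, 3}  B2 = {2, 3, 5}  B3 = {0, 2, 3}  B4 = {2, 3, 4}
Tree: B1–B2, B2–B3, B3–B4
The largest bag has 3 vertices, giving width 2; this decomposition certifies tw(G) ≤ 2. For the lower bound, G contains the cycle 1–3–5–2–1, so G is not a forest; only forests have treewidth ≤ 1, hence tw(G) ≥ 2. The upper and lower bounds meet at 2, so that is the treewidth.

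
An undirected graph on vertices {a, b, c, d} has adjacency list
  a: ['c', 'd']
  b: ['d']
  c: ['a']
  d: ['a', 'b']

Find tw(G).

1

A width-1 tree decomposition is:
Bags: B1 = {a, d}  B2 = {b, d}  B3 = {a, c}
Tree: B1–B2, B1–B3
Every bag has size at most 2, so the width is 2 − 1 = 1 and tw(G) ≤ 1. Since G has at least one edge (e.g. a–d), it is not an edgeless graph, so tw(G) ≥ 1. Therefore the treewidth is 1.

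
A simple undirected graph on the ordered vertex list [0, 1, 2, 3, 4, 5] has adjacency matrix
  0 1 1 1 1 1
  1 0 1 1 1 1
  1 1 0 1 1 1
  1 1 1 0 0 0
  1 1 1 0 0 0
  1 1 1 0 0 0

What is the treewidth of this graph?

A width-3 tree decomposition is:
Bags: B1 = {0, 1, 2, 3}  B2 = {0, 1, 2, 5}  B3 = {0, 1, 2, 4}
Tree: B1–B2, B1–B3
Every bag has size at most 4, so the width is 4 − 1 = 3 and tw(G) ≤ 3. For the lower bound, the 4 vertices {0, 1, 2, 3} are pairwise adjacent, and any tree decomposition puts a clique entirely inside one bag — forcing width ≥ 3. Hence tw(G) = 3 exactly.

3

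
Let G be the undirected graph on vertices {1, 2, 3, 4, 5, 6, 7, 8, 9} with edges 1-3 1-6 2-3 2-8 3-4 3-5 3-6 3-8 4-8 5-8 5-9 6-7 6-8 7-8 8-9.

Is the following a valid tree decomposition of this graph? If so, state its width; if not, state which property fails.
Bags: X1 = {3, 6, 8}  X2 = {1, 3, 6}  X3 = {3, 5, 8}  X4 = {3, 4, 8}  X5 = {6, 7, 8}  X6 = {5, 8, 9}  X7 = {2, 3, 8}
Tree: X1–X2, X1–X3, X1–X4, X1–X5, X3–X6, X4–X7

Yes; width 2.

Every vertex of G appears in some bag (union = {1, 2, 3, 4, 5, 6, 7, 8, 9}); every edge is covered by a bag; and for each vertex v the set of bags containing v is connected in the bag tree. The decomposition is therefore valid. The largest bag has 3 vertices, so the width is 2.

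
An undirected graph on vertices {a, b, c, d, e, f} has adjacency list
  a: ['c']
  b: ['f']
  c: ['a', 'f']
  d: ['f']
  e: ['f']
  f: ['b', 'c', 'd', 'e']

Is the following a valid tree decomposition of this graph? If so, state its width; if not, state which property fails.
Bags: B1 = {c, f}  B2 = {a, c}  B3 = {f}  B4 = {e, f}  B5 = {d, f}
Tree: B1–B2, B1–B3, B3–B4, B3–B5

A tree decomposition must satisfy three properties: every vertex lies in some bag; for every edge, both endpoints lie together in some bag; and for every vertex, the bags containing it form a connected subtree. Here vertex b appears in no bag, so the decomposition is invalid.

No — vertex b appears in no bag.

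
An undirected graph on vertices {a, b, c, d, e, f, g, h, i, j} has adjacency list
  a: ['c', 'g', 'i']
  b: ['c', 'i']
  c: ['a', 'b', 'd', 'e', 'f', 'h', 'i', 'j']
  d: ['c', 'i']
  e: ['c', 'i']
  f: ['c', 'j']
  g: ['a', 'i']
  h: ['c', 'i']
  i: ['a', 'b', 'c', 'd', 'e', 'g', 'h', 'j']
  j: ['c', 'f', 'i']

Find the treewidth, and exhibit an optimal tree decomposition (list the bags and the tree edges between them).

Every bag has size at most 3, so the width is 3 − 1 = 2 and tw(G) ≤ 2. Conversely, {c, f, j} is a clique of size 3, and the vertices of any clique must share a bag in every tree decomposition; so some bag has ≥ 3 vertices and tw(G) ≥ 2. Therefore the treewidth is 2.

Treewidth 2.
Bags: B1 = {a, c, i}  B2 = {c, i, j}  B3 = {a, g, i}  B4 = {c, d, i}  B5 = {c, h, i}  B6 = {c, e, i}  B7 = {b, c, i}  B8 = {c, f, j}
Tree: B1–B2, B1–B3, B2–B4, B2–B5, B5–B6, B1–B7, B2–B8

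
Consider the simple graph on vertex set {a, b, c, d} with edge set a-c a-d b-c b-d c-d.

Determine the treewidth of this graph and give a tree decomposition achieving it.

Treewidth 2.
One such decomposition:
Bags: B1 = {a, c, d}  B2 = {b, c, d}
Tree: B1–B2

Each bag holds 3 vertices, so the decomposition has width 2, which upper-bounds the treewidth. For the lower bound, the 3 vertices {a, c, d} are pairwise adjacent, and any tree decomposition puts a clique entirely inside one bag — forcing width ≥ 2. Combining the bounds, tw(G) = 2.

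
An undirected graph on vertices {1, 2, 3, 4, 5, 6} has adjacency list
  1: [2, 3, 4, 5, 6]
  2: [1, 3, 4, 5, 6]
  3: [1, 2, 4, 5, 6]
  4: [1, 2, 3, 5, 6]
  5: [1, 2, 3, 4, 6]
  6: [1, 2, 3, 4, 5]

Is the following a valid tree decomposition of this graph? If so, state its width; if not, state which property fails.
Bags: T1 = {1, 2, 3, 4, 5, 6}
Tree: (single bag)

Yes; width 5.

Vertex coverage: the bags together contain {1, 2, 3, 4, 5, 6}, the full vertex set. Edge coverage: each edge of G has both endpoints in at least one bag. Running intersection: for every vertex, the bags containing it form a connected subtree. All three properties hold, so this is a valid tree decomposition of width max|bag| − 1 = 5, and hence tw(G) ≤ 5.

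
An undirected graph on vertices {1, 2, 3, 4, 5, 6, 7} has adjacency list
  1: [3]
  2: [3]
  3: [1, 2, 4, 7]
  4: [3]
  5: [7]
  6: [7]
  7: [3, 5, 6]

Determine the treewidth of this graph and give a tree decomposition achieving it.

Each bag holds 2 vertices, so the decomposition has width 1, which upper-bounds the treewidth. Since G has at least one edge (e.g. 7–3), it is not an edgeless graph, so tw(G) ≥ 1. The upper and lower bounds meet at 1, so that is the treewidth.

Treewidth 1.
One such decomposition:
Bags: B1 = {3, 7}  B2 = {1, 3}  B3 = {5, 7}  B4 = {6, 7}  B5 = {2, 3}  B6 = {3, 4}
Tree: B1–B2, B1–B3, B1–B4, B2–B5, B1–B6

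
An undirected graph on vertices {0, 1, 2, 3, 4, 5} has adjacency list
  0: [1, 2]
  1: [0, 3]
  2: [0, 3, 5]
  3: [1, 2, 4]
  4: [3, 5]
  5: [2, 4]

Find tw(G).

A width-2 tree decomposition is:
Bags: B1 = {0, 1, 3}  B2 = {0, 2, 3}  B3 = {2, 3, 4}  B4 = {2, 4, 5}
Tree: B1–B2, B2–B3, B3–B4
The largest bag has 3 vertices, giving width 2; this decomposition certifies tw(G) ≤ 2. The edges 1–0–2–3–1 form a cycle, so G is not a tree and its treewidth is at least 2. Combining the bounds, tw(G) = 2.

2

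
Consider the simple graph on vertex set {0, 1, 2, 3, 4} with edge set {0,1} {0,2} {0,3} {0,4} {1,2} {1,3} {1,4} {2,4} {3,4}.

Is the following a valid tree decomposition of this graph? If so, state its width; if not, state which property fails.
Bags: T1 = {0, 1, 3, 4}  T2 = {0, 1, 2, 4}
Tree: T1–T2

Yes; width 3.

Vertex coverage: the bags together contain {0, 1, 2, 3, 4}, the full vertex set. Edge coverage: each edge of G has both endpoints in at least one bag. Running intersection: for every vertex, the bags containing it form a connected subtree. All three properties hold, so this is a valid tree decomposition of width max|bag| − 1 = 3, and hence tw(G) ≤ 3.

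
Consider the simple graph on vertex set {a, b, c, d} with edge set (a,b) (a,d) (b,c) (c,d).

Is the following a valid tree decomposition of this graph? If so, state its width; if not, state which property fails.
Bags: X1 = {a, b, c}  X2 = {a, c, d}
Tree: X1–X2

Every vertex of G appears in some bag (union = {a, b, c, d}); every edge is covered by a bag; and for each vertex v the set of bags containing v is connected in the bag tree. The decomposition is therefore valid. The largest bag has 3 vertices, so the width is 2.

Yes; width 2.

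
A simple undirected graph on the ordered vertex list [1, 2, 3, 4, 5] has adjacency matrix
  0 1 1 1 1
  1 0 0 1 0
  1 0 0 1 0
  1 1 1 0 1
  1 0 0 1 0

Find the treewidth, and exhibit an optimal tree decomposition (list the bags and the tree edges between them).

Every bag has size at most 3, so the width is 3 − 1 = 2 and tw(G) ≤ 2. For the lower bound, the 3 vertices {1, 2, 4} are pairwise adjacent, and any tree decomposition puts a clique entirely inside one bag — forcing width ≥ 2. The upper and lower bounds meet at 2, so that is the treewidth.

Treewidth 2.
One optimal decomposition is:
Bags: B1 = {1, 3, 4}  B2 = {1, 2, 4}  B3 = {1, 4, 5}
Tree: B1–B2, B1–B3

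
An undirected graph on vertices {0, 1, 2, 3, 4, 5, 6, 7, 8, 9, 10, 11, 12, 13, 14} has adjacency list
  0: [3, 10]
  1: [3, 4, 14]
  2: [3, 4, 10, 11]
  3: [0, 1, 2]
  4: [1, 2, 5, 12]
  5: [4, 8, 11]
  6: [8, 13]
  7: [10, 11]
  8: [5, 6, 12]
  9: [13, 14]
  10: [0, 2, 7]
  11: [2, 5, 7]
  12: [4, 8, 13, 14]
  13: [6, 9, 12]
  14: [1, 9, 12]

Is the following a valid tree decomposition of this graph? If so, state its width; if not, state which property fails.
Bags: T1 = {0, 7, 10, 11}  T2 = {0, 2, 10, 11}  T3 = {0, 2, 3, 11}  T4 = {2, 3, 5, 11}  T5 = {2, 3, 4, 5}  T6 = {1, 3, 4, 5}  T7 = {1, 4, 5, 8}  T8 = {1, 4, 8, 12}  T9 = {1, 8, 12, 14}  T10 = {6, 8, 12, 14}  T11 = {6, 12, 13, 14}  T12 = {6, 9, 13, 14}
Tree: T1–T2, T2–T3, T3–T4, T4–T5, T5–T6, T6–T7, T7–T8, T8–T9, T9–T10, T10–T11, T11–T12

Checking the three conditions: (i) the bags cover all of {0, 1, 2, 3, 4, 5, 6, 7, 8, 9, 10, 11, 12, 13, 14}; (ii) for each edge, some bag contains both endpoints; (iii) the bags containing any fixed vertex form a subtree. All hold, so the decomposition is valid with width 4 − 1 = 3.

Yes; width 3.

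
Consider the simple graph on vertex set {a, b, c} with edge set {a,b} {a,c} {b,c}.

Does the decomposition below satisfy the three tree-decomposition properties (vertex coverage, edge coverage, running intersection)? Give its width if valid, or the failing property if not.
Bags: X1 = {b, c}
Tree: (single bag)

No — vertex a appears in no bag.

A tree decomposition must satisfy three properties: every vertex lies in some bag; for every edge, both endpoints lie together in some bag; and for every vertex, the bags containing it form a connected subtree. Here vertex a appears in no bag, so the decomposition is invalid.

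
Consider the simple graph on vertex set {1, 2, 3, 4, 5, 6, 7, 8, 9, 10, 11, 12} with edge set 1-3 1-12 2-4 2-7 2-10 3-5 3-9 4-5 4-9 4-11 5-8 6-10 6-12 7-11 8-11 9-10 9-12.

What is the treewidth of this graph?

A width-3 tree decomposition is:
Bags: B1 = {1, 3, 6, 12}  B2 = {3, 6, 9, 12}  B3 = {3, 6, 9, 10}  B4 = {3, 5, 9, 10}  B5 = {4, 5, 9, 10}  B6 = {2, 4, 5, 10}  B7 = {2, 4, 5, 8}  B8 = {2, 4, 8, 11}  B9 = {2, 7, 8, 11}
Tree: B1–B2, B2–B3, B3–B4, B4–B5, B5–B6, B6–B7, B7–B8, B8–B9
Each bag holds 4 vertices, so the decomposition has width 3, which upper-bounds the treewidth. For the lower bound: the 4 vertex sets {1,6,12}, {3}, {9}, {2,4,5,10} are disjoint, each induces a connected subgraph, and every pair is joined by at least one edge of G. Contracting each set to a single vertex therefore yields K_{4} as a minor, and since treewidth is minor-monotone, tw(G) ≥ tw(K_{4}) = 3. Hence tw(G) = 3 exactly.

3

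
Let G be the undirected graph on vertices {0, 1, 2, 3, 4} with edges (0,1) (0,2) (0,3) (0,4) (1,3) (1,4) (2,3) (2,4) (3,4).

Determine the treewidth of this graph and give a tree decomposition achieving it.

Every bag has size at most 4, so the width is 4 − 1 = 3 and tw(G) ≤ 3. On the other hand G contains the 4-clique {0, 1, 3, 4}. A clique must lie in a single bag of any decomposition, so no decomposition can have width below 3. Hence tw(G) = 3 exactly.

Treewidth 3.
One optimal decomposition is:
Bags: B1 = {0, 1, 3, 4}  B2 = {0, 2, 3, 4}
Tree: B1–B2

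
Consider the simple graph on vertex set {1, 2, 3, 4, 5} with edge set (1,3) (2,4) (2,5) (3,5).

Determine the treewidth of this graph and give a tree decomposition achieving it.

Treewidth 1.
Bags: B1 = {1, 3}  B2 = {3, 5}  B3 = {2, 5}  B4 = {2, 4}
Tree: B1–B2, B2–B3, B3–B4

Every bag has size at most 2, so the width is 2 − 1 = 1 and tw(G) ≤ 1. G has an edge, so its treewidth is at least 1. Hence tw(G) = 1 exactly.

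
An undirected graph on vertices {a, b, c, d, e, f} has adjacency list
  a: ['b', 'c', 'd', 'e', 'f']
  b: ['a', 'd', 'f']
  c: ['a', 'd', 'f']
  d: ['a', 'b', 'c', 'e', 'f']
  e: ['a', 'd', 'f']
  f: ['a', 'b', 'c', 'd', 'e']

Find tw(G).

A width-3 tree decomposition is:
Bags: B1 = {a, c, d, f}  B2 = {a, d, e, f}  B3 = {a, b, d, f}
Tree: B1–B2, B1–B3
Every bag has size at most 4, so the width is 4 − 1 = 3 and tw(G) ≤ 3. Conversely, {a, d, e, f} is a clique of size 4, and the vertices of any clique must share a bag in every tree decomposition; so some bag has ≥ 4 vertices and tw(G) ≥ 3. Combining the bounds, tw(G) = 3.

3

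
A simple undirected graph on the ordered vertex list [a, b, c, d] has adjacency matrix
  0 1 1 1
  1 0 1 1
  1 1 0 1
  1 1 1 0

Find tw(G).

3

A width-3 tree decomposition is:
Bags: B1 = {a, b, c, d}
Tree: (single bag)
A single bag containing all 4 vertices is trivially a valid decomposition of width 3. Conversely, {a, b, c, d} is a clique of size 4, and the vertices of any clique must share a bag in every tree decomposition; so some bag has ≥ 4 vertices and tw(G) ≥ 3. Hence tw(G) = 3 exactly.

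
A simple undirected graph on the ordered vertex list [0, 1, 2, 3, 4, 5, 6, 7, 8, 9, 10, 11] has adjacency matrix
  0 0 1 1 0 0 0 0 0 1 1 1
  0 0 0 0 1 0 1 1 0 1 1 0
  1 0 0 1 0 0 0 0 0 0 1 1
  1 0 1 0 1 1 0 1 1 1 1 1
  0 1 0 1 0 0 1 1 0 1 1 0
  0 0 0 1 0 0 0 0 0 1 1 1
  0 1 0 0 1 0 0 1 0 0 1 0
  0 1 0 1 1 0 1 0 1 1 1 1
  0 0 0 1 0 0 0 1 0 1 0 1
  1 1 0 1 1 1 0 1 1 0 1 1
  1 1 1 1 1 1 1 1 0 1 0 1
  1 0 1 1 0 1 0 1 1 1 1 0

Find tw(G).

4

A width-4 tree decomposition is:
Bags: B1 = {3, 4, 7, 9, 10}  B2 = {1, 4, 7, 9, 10}  B3 = {3, 7, 9, 10, 11}  B4 = {1, 4, 6, 7, 10}  B5 = {0, 3, 9, 10, 11}  B6 = {0, 2, 3, 10, 11}  B7 = {3, 7, 8, 9, 11}  B8 = {3, 5, 9, 10, 11}
Tree: B1–B2, B1–B3, B2–B4, B3–B5, B5–B6, B3–B7, B5–B8
Each bag holds 5 vertices, so the decomposition has width 4, which upper-bounds the treewidth. For the lower bound, the 5 vertices {3, 7, 8, 9, 11} are pairwise adjacent, and any tree decomposition puts a clique entirely inside one bag — forcing width ≥ 4. Therefore the treewidth is 4.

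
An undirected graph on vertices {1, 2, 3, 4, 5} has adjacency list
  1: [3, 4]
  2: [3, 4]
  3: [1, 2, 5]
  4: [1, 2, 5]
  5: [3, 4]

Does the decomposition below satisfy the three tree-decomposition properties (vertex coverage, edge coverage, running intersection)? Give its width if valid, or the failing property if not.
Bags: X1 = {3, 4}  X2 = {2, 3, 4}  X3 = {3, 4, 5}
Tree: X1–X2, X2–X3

No — vertex 1 appears in no bag.

A tree decomposition must satisfy three properties: every vertex lies in some bag; for every edge, both endpoints lie together in some bag; and for every vertex, the bags containing it form a connected subtree. Here vertex 1 appears in no bag, so the decomposition is invalid.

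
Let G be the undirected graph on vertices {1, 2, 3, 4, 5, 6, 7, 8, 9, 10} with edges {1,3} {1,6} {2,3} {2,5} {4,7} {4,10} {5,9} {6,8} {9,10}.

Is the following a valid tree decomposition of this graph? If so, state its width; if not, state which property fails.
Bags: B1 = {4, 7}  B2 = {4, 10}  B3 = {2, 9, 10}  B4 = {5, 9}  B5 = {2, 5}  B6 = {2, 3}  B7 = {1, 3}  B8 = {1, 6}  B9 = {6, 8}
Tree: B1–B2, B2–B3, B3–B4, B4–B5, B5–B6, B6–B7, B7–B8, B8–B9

A tree decomposition must satisfy three properties: every vertex lies in some bag; for every edge, both endpoints lie together in some bag; and for every vertex, the bags containing it form a connected subtree. Here bags containing vertex 2 are not connected in the tree, so the decomposition is invalid.

No — bags containing vertex 2 are not connected in the tree.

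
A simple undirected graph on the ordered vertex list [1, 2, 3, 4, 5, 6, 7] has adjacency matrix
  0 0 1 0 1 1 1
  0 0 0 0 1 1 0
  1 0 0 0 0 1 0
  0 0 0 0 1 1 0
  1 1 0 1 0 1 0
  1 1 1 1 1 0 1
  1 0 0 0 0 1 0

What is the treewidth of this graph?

A width-2 tree decomposition is:
Bags: B1 = {1, 6, 7}  B2 = {1, 3, 6}  B3 = {1, 5, 6}  B4 = {4, 5, 6}  B5 = {2, 5, 6}
Tree: B1–B2, B1–B3, B3–B4, B4–B5
Every bag has size at most 3, so the width is 3 − 1 = 2 and tw(G) ≤ 2. For the lower bound, the 3 vertices {1, 3, 6} are pairwise adjacent, and any tree decomposition puts a clique entirely inside one bag — forcing width ≥ 2. The upper and lower bounds meet at 2, so that is the treewidth.

2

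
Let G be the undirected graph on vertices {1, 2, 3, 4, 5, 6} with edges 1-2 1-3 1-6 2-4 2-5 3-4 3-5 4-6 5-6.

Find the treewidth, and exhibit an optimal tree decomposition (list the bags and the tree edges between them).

Each bag holds 4 vertices, so the decomposition has width 3, which upper-bounds the treewidth. For the lower bound: the 4 vertex sets {1,6}, {2,4}, {5}, {3} are disjoint, each induces a connected subgraph, and every pair is joined by at least one edge of G. Contracting each set to a single vertex therefore yields K_{4} as a minor, and since treewidth is minor-monotone, tw(G) ≥ tw(K_{4}) = 3. Hence tw(G) = 3 exactly.

Treewidth 3.
One optimal decomposition is:
Bags: B1 = {1, 4, 5, 6}  B2 = {1, 2, 4, 5}  B3 = {1, 3, 4, 5}
Tree: B1–B2, B2–B3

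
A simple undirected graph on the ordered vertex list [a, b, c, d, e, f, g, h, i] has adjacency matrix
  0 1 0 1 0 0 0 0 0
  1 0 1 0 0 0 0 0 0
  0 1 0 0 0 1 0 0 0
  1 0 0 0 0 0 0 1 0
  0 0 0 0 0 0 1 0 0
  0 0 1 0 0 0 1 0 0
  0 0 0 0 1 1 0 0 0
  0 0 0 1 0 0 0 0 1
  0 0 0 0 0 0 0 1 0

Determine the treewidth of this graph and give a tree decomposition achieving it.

Treewidth 1.
Bags: B1 = {e, g}  B2 = {f, g}  B3 = {c, f}  B4 = {b, c}  B5 = {a, b}  B6 = {a, d}  B7 = {d, h}  B8 = {h, i}
Tree: B1–B2, B2–B3, B3–B4, B4–B5, B5–B6, B6–B7, B7–B8

Every bag has size at most 2, so the width is 2 − 1 = 1 and tw(G) ≤ 1. G has an edge, so its treewidth is at least 1. Combining the bounds, tw(G) = 1.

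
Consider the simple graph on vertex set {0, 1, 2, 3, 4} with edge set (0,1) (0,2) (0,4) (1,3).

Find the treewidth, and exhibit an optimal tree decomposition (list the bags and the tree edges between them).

Each bag holds 2 vertices, so the decomposition has width 1, which upper-bounds the treewidth. G has an edge, so its treewidth is at least 1. Therefore the treewidth is 1.

Treewidth 1.
One optimal decomposition is:
Bags: B1 = {0, 4}  B2 = {0, 1}  B3 = {1, 3}  B4 = {0, 2}
Tree: B1–B2, B2–B3, B1–B4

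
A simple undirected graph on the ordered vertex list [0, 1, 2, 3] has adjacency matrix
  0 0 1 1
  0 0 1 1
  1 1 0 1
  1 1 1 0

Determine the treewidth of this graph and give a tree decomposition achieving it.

Treewidth 2.
Bags: B1 = {0, 2, 3}  B2 = {1, 2, 3}
Tree: B1–B2

The largest bag has 3 vertices, giving width 2; this decomposition certifies tw(G) ≤ 2. Conversely, {0, 2, 3} is a clique of size 3, and the vertices of any clique must share a bag in every tree decomposition; so some bag has ≥ 3 vertices and tw(G) ≥ 2. Therefore the treewidth is 2.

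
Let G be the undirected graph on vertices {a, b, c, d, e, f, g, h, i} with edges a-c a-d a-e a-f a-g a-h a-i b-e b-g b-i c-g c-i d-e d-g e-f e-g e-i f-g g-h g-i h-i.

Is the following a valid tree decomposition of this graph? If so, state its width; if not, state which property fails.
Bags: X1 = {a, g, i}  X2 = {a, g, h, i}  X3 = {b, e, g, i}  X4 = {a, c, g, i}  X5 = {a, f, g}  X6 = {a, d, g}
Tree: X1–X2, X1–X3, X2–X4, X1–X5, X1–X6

A tree decomposition must satisfy three properties: every vertex lies in some bag; for every edge, both endpoints lie together in some bag; and for every vertex, the bags containing it form a connected subtree. Here edge (e,a) lies in no bag, so the decomposition is invalid.

No — edge (e,a) lies in no bag.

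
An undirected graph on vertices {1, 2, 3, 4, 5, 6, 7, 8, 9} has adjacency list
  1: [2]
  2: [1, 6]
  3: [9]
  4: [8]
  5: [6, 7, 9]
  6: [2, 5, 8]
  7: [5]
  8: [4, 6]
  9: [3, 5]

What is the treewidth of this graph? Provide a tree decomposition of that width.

Each bag holds 2 vertices, so the decomposition has width 1, which upper-bounds the treewidth. Any graph with an edge has treewidth ≥ 1, and G has the edge 7–5. Combining the bounds, tw(G) = 1.

Treewidth 1.
One such decomposition:
Bags: B1 = {5, 7}  B2 = {5, 6}  B3 = {6, 8}  B4 = {2, 6}  B5 = {5, 9}  B6 = {4, 8}  B7 = {1, 2}  B8 = {3, 9}
Tree: B1–B2, B2–B3, B3–B4, B1–B5, B3–B6, B4–B7, B5–B8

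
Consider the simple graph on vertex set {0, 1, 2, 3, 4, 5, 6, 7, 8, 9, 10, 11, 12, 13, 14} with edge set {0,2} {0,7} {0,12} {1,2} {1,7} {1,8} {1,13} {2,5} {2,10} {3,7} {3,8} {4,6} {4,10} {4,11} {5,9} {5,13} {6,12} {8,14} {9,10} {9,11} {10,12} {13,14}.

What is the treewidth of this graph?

3

A width-3 tree decomposition is:
Bags: B1 = {3, 8, 13, 14}  B2 = {1, 3, 8, 13}  B3 = {1, 3, 7, 13}  B4 = {1, 5, 7, 13}  B5 = {1, 2, 5, 7}  B6 = {0, 2, 5, 7}  B7 = {0, 2, 5, 9}  B8 = {0, 2, 9, 10}  B9 = {0, 9, 10, 12}  B10 = {9, 10, 11, 12}  B11 = {4, 10, 11, 12}  B12 = {4, 6, 11, 12}
Tree: B1–B2, B2–B3, B3–B4, B4–B5, B5–B6, B6–B7, B7–B8, B8–B9, B9–B10, B10–B11, B11–B12
Each bag holds 4 vertices, so the decomposition has width 3, which upper-bounds the treewidth. For the lower bound: the 4 vertex sets {3,8,14}, {13}, {1}, {0,2,5,7} are disjoint, each induces a connected subgraph, and every pair is joined by at least one edge of G. Contracting each set to a single vertex therefore yields K_{4} as a minor, and since treewidth is minor-monotone, tw(G) ≥ tw(K_{4}) = 3. The upper and lower bounds meet at 3, so that is the treewidth.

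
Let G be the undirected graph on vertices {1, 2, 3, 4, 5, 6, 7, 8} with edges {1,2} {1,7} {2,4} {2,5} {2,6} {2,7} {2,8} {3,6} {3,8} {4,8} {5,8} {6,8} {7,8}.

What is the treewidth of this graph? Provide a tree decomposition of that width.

Treewidth 2.
Bags: B1 = {2, 4, 8}  B2 = {2, 6, 8}  B3 = {3, 6, 8}  B4 = {2, 7, 8}  B5 = {1, 2, 7}  B6 = {2, 5, 8}
Tree: B1–B2, B2–B3, B2–B4, B4–B5, B2–B6

Every bag has size at most 3, so the width is 3 − 1 = 2 and tw(G) ≤ 2. For the lower bound, the 3 vertices {2, 4, 8} are pairwise adjacent, and any tree decomposition puts a clique entirely inside one bag — forcing width ≥ 2. Therefore the treewidth is 2.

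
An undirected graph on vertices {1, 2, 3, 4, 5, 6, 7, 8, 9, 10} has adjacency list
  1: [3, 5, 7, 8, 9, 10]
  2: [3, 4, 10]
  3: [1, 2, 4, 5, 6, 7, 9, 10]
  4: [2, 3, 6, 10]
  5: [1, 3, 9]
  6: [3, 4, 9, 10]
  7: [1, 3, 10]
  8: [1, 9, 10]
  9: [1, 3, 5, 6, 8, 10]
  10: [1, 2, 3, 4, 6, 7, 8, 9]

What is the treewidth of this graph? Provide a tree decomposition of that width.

Every bag has size at most 4, so the width is 4 − 1 = 3 and tw(G) ≤ 3. For the lower bound, the 4 vertices {1, 8, 9, 10} are pairwise adjacent, and any tree decomposition puts a clique entirely inside one bag — forcing width ≥ 3. Therefore the treewidth is 3.

Treewidth 3.
Bags: B1 = {1, 3, 7, 10}  B2 = {1, 3, 9, 10}  B3 = {1, 3, 5, 9}  B4 = {3, 6, 9, 10}  B5 = {3, 4, 6, 10}  B6 = {2, 3, 4, 10}  B7 = {1, 8, 9, 10}
Tree: B1–B2, B2–B3, B2–B4, B4–B5, B5–B6, B2–B7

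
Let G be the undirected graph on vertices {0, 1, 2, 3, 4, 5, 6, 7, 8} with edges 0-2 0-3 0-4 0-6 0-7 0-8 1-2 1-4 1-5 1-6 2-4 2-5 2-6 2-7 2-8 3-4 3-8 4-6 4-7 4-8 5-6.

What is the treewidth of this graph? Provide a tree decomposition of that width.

The largest bag has 4 vertices, giving width 3; this decomposition certifies tw(G) ≤ 3. For the lower bound, the 4 vertices {0, 2, 4, 8} are pairwise adjacent, and any tree decomposition puts a clique entirely inside one bag — forcing width ≥ 3. Hence tw(G) = 3 exactly.

Treewidth 3.
One optimal decomposition is:
Bags: B1 = {0, 2, 4, 6}  B2 = {1, 2, 4, 6}  B3 = {1, 2, 5, 6}  B4 = {0, 2, 4, 8}  B5 = {0, 2, 4, 7}  B6 = {0, 3, 4, 8}
Tree: B1–B2, B2–B3, B1–B4, B1–B5, B4–B6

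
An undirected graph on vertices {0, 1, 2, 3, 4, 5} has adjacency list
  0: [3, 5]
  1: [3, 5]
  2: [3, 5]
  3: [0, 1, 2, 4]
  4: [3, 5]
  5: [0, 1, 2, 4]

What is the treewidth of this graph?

2

A width-2 tree decomposition is:
Bags: B1 = {2, 3, 5}  B2 = {1, 3, 5}  B3 = {3, 4, 5}  B4 = {0, 3, 5}
Tree: B1–B2, B2–B3, B3–B4
Each bag holds 3 vertices, so the decomposition has width 2, which upper-bounds the treewidth. For the lower bound, G contains the cycle 5–2–3–1–5, so G is not a forest; only forests have treewidth ≤ 1, hence tw(G) ≥ 2. The upper and lower bounds meet at 2, so that is the treewidth.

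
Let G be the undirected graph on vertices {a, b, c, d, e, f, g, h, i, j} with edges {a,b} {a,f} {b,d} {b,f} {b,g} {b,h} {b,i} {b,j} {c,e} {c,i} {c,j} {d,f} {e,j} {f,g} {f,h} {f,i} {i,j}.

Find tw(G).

A width-2 tree decomposition is:
Bags: B1 = {b, i, j}  B2 = {c, i, j}  B3 = {b, f, i}  B4 = {b, f, g}  B5 = {b, d, f}  B6 = {a, b, f}  B7 = {c, e, j}  B8 = {b, f, h}
Tree: B1–B2, B1–B3, B3–B4, B3–B5, B5–B6, B2–B7, B4–B8
Each bag holds 3 vertices, so the decomposition has width 2, which upper-bounds the treewidth. Conversely, {c, e, j} is a clique of size 3, and the vertices of any clique must share a bag in every tree decomposition; so some bag has ≥ 3 vertices and tw(G) ≥ 2. The upper and lower bounds meet at 2, so that is the treewidth.

2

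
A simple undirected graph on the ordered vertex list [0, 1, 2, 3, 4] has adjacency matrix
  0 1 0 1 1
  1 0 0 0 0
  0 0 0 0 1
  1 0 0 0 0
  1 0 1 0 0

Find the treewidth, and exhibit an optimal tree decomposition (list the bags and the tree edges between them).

Treewidth 1.
Bags: B1 = {0, 3}  B2 = {0, 4}  B3 = {2, 4}  B4 = {0, 1}
Tree: B1–B2, B2–B3, B2–B4

The largest bag has 2 vertices, giving width 1; this decomposition certifies tw(G) ≤ 1. Any graph with an edge has treewidth ≥ 1, and G has the edge 0–3. Therefore the treewidth is 1.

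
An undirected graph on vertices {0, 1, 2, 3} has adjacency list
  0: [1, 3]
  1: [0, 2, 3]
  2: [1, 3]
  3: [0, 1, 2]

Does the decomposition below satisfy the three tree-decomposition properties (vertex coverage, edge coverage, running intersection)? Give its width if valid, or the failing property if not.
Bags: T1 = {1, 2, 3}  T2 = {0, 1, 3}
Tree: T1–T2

Yes; width 2.

Vertex coverage: the bags together contain {0, 1, 2, 3}, the full vertex set. Edge coverage: each edge of G has both endpoints in at least one bag. Running intersection: for every vertex, the bags containing it form a connected subtree. All three properties hold, so this is a valid tree decomposition of width max|bag| − 1 = 2, and hence tw(G) ≤ 2.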